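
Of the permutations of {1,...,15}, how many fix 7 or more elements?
Exactly j fixed points: C(15,j)·!(15-j); sum over j ≥ 7 (derangement numbers via !m = (m-1)·(!(m-1) + !(m-2)): !0..!8 = 1, 0, 1, 2, 9, 44, 265, 1854, 14833). Σ_{j=7}^{15} C(15,j)·!(15-j) = C(15,7)·!8 + C(15,8)·!7 + C(15,9)·!6 + C(15,10)·!5 + C(15,11)·!4 + C(15,12)·!3 + C(15,13)·!2 + C(15,14)·!1 + C(15,15)·!0 = 6435·14833 + 6435·1854 + 5005·265 + 3003·44 + 1365·9 + 455·2 + 105·1 + 15·0 + 1·1 = 108852603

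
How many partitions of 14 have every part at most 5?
Let r_j(i) = number of partitions of i into parts ≤ j, for i = 0..14. r_1(i) = 1 for all i; r_j(i) = r_{j-1}(i) + r_j(i-j). Rows j = 2..5: ≤2: 1 1 2 2 3 3 4 4 5 5 6 6 7 7 8; ≤3: 1 1 2 3 4 5 7 8 10 12 14 16 19 21 24; ≤4: 1 1 2 3 5 6 9 11 15 18 23 27 34 39 47; ≤5: 1 1 2 3 5 7 10 13 18 23 30 37 47 57 70. r_5(14) = 70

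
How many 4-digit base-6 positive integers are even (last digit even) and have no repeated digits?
Last∈{0,2,4}. Last=0: 60. Last nonzero: 2×4×P(4,2) = 96. Total = 156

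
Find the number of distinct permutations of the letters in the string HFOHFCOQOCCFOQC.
15! / (4! × 2! × 2! × 4! × 3!) = 94594500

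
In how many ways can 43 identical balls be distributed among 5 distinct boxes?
C(43+5-1, 5-1) = C(47, 4) = 178365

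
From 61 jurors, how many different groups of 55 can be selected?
C(61,55) = 61!/(55!×6!) = 55525372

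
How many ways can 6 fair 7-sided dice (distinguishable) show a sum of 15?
Coefficient of x^15 in (x + x² + ... + x^7)^6. By inclusion-exclusion on dice exceeding 7: Σ_j (-1)^j C(6,j)·C(15-1-7j, 5) = C(6,0)·C(14,5) - C(6,1)·C(7,5) = 1·2002 - 6·21 = 1876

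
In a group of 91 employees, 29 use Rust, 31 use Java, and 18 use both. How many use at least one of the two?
|A∪B| = |A| + |B| - |A∩B| = 29 + 31 - 18 = 42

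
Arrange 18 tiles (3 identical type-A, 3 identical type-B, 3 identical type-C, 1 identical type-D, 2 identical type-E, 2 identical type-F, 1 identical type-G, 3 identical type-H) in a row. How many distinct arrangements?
18! / (3! × 3! × 3! × 1! × 2! × 2! × 1! × 3!) = 1235025792000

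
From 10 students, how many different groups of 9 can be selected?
C(10,9) = 10!/(9!×1!) = 10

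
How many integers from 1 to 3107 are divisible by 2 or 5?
⌊3107/2⌋ + ⌊3107/5⌋ - ⌊3107/10⌋ = 1553 + 621 - 310 = 1864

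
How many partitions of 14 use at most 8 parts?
By conjugation, equals partitions of 14 into parts ≤ 8. Let r_j(i) = number of partitions of i into parts ≤ j, for i = 0..14. r_1(i) = 1 for all i; r_j(i) = r_{j-1}(i) + r_j(i-j). Rows j = 2..8: ≤2: 1 1 2 2 3 3 4 4 5 5 6 6 7 7 8; ≤3: 1 1 2 3 4 5 7 8 10 12 14 16 19 21 24; ≤4: 1 1 2 3 5 6 9 11 15 18 23 27 34 39 47; ≤5: 1 1 2 3 5 7 10 13 18 23 30 37 47 57 70; ≤6: 1 1 2 3 5 7 11 14 20 26 35 44 58 71 90; ≤7: 1 1 2 3 5 7 11 15 21 28 38 49 65 82 105; ≤8: 1 1 2 3 5 7 11 15 22 29 40 52 70 89 116. r_8(14) = 116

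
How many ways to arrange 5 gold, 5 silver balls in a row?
10! / (5! × 5!) = 252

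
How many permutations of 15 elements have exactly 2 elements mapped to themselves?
Choose the 2 fixed points C(15,2) = 105, derange the rest: !13 = Σ_{j=0}^{13} (-1)^j·13!/j! = 6227020800 - 6227020800 + 3113510400 - 1037836800 + 259459200 - 51891840 + 8648640 - 1235520 + 154440 - 17160 + 1716 - 156 + 13 - 1 = 2290792932. Product = 105 × 2290792932 = 240533257860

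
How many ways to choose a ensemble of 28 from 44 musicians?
C(44,28) = 44!/(28!×16!) = 416714805914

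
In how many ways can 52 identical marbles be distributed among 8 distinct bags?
C(52+8-1, 8-1) = C(59, 7) = 341149446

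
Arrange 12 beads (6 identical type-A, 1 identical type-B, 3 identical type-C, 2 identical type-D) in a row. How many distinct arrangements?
12! / (6! × 1! × 3! × 2!) = 55440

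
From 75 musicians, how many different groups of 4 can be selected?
C(75,4) = 75!/(4!×71!) = 1215450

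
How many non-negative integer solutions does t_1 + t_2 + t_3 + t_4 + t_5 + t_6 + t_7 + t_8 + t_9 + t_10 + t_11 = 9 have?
C(9+11-1, 11-1) = C(19, 10) = 92378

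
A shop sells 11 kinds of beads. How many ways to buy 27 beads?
C(27+11-1, 11-1) = C(37, 10) = 348330136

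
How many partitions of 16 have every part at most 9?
Let r_j(i) = number of partitions of i into parts ≤ j, for i = 0..16. r_1(i) = 1 for all i; r_j(i) = r_{j-1}(i) + r_j(i-j). Rows j = 2..9: ≤2: 1 1 2 2 3 3 4 4 5 5 6 6 7 7 8 8 9; ≤3: 1 1 2 3 4 5 7 8 10 12 14 16 19 21 24 27 30; ≤4: 1 1 2 3 5 6 9 11 15 18 23 27 34 39 47 54 64; ≤5: 1 1 2 3 5 7 10 13 18 23 30 37 47 57 70 84 101; ≤6: 1 1 2 3 5 7 11 14 20 26 35 44 58 71 90 110 136; ≤7: 1 1 2 3 5 7 11 15 21 28 38 49 65 82 105 131 164; ≤8: 1 1 2 3 5 7 11 15 22 29 40 52 70 89 116 146 186; ≤9: 1 1 2 3 5 7 11 15 22 30 41 54 73 94 123 157 201. r_9(16) = 201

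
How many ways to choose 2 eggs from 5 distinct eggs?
C(5,2) = 5!/(2!×3!) = 10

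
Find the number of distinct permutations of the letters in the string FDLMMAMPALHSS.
13! / (2! × 1! × 1! × 2! × 3! × 2! × 1! × 1!) = 129729600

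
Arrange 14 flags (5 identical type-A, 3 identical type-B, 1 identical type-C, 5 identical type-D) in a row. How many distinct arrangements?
14! / (5! × 3! × 1! × 5!) = 1009008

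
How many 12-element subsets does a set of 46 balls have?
C(46,12) = 46!/(12!×34!) = 38910617655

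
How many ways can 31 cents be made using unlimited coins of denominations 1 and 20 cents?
Coefficient of x^31 in 1/(1-x^1) · 1/(1-x^20). Use j coins of 20 for j = 0..⌊31/20⌋ = 1, the rest in 1s: 1 + 1 = 2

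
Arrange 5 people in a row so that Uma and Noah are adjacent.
Treat as block: (5-1)! × 2! = 24 × 2 = 48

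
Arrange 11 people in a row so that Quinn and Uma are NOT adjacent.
Total - adjacent = 11! - (11-1)!×2 = 39916800 - 7257600 = 32659200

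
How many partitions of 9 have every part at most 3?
Let r_j(i) = number of partitions of i into parts ≤ j, for i = 0..9. r_1(i) = 1 for all i; r_j(i) = r_{j-1}(i) + r_j(i-j). Rows j = 2..3: ≤2: 1 1 2 2 3 3 4 4 5 5; ≤3: 1 1 2 3 4 5 7 8 10 12. r_3(9) = 12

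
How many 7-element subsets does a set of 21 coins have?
C(21,7) = 21!/(7!×14!) = 116280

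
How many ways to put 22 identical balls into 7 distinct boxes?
C(22+7-1, 7-1) = C(28, 6) = 376740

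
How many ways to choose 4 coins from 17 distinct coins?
C(17,4) = 17!/(4!×13!) = 2380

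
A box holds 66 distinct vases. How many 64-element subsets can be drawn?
C(66,64) = 66!/(64!×2!) = 2145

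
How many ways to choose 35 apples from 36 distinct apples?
C(36,35) = 36!/(35!×1!) = 36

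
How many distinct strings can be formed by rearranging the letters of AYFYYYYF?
8! / (2! × 5! × 1!) = 168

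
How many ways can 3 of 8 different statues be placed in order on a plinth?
P(8,3) = 8!/(8-3)! = 336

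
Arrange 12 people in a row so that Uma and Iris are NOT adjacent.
Total - adjacent = 12! - (12-1)!×2 = 479001600 - 79833600 = 399168000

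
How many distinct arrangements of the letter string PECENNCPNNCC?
12! / (2! × 2! × 4! × 4!) = 207900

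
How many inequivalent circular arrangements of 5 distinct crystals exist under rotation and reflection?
(5-1)!/2 = 24/2 = 12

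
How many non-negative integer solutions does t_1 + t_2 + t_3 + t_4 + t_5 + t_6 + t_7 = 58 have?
C(58+7-1, 7-1) = C(64, 6) = 74974368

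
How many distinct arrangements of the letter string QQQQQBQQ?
8! / (1! × 7!) = 8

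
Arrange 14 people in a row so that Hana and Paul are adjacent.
Treat as block: (14-1)! × 2! = 6227020800 × 2 = 12454041600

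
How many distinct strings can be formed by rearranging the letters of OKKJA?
5! / (1! × 1! × 1! × 2!) = 60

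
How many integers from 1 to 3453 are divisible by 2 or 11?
⌊3453/2⌋ + ⌊3453/11⌋ - ⌊3453/22⌋ = 1726 + 313 - 156 = 1883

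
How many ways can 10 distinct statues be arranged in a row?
10! = 3628800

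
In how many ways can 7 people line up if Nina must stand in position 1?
Fix one position: (7-1)! = 720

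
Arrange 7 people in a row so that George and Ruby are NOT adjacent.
Total - adjacent = 7! - (7-1)!×2 = 5040 - 1440 = 3600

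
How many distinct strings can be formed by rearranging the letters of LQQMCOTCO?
9! / (2! × 2! × 1! × 2! × 1! × 1!) = 45360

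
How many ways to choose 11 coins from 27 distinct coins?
C(27,11) = 27!/(11!×16!) = 13037895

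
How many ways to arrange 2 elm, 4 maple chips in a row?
6! / (2! × 4!) = 15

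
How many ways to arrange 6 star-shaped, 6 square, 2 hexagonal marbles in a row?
14! / (6! × 6! × 2!) = 84084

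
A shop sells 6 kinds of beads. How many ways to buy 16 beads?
C(16+6-1, 6-1) = C(21, 5) = 20349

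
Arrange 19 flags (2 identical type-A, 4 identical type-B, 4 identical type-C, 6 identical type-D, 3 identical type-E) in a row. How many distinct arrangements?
19! / (2! × 4! × 4! × 6! × 3!) = 24443218800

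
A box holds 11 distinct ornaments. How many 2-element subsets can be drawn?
C(11,2) = 11!/(2!×9!) = 55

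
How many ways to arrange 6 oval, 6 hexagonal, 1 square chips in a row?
13! / (6! × 6! × 1!) = 12012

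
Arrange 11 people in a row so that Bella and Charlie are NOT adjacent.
Total - adjacent = 11! - (11-1)!×2 = 39916800 - 7257600 = 32659200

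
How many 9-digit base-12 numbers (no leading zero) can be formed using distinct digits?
First digit: 11 choices (nonzero). Then descending: 11 × 11 × 10 × 9 × 8 × 7 × 6 × 5 × 4 = 73180800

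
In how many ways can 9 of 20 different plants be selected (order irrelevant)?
C(20,9) = 20!/(9!×11!) = 167960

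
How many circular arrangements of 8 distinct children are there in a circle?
Circular: fix one position, arrange the rest. (8-1)! = 5040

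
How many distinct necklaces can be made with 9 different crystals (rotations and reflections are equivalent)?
(9-1)!/2 = 40320/2 = 20160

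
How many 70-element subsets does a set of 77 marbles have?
C(77,70) = 77!/(70!×7!) = 2404808340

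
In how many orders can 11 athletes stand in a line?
11! = 39916800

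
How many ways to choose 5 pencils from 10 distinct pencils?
C(10,5) = 10!/(5!×5!) = 252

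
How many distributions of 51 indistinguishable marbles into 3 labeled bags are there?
C(51+3-1, 3-1) = C(53, 2) = 1378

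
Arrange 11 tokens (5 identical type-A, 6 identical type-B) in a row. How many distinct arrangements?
11! / (5! × 6!) = 462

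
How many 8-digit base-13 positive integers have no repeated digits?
First digit: 12 choices (nonzero). Then descending: 12 × 12 × 11 × 10 × 9 × 8 × 7 × 6 = 47900160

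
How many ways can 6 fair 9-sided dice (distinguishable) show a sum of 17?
Coefficient of x^17 in (x + x² + ... + x^9)^6. By inclusion-exclusion on dice exceeding 9: Σ_j (-1)^j C(6,j)·C(17-1-9j, 5) = C(6,0)·C(16,5) - C(6,1)·C(7,5) = 1·4368 - 6·21 = 4242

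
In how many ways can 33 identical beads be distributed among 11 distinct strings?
C(33+11-1, 11-1) = C(43, 10) = 1917334783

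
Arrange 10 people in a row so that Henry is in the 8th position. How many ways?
Fix one position: (10-1)! = 362880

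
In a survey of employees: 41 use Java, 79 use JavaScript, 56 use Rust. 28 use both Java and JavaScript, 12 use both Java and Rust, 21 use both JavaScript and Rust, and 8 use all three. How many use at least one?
|A∪B∪C| = 41+79+56-28-12-21+8 = 123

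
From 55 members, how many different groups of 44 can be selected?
C(55,44) = 55!/(44!×11!) = 119653565850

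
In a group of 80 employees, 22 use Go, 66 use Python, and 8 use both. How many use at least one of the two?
|A∪B| = |A| + |B| - |A∩B| = 22 + 66 - 8 = 80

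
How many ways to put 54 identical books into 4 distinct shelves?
C(54+4-1, 4-1) = C(57, 3) = 29260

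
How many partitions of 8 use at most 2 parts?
By conjugation, equals partitions of 8 into parts ≤ 2. Let r_j(i) = number of partitions of i into parts ≤ j, for i = 0..8. r_1(i) = 1 for all i; r_j(i) = r_{j-1}(i) + r_j(i-j). Rows j = 2..2: ≤2: 1 1 2 2 3 3 4 4 5. r_2(8) = 5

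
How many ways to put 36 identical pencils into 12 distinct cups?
C(36+12-1, 12-1) = C(47, 11) = 17417133617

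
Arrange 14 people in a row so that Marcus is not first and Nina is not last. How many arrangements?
By inclusion-exclusion: 14! - 2×(14-1)! + (14-2)! = 87178291200 - 12454041600 + 479001600 = 75203251200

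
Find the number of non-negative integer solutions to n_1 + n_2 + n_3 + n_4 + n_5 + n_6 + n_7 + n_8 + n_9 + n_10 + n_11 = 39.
C(39+11-1, 11-1) = C(49, 10) = 8217822536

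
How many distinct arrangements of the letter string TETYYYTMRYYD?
12! / (1! × 1! × 1! × 5! × 3! × 1!) = 665280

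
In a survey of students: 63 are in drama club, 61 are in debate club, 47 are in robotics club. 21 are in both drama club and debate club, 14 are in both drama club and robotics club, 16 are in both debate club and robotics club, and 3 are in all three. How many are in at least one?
|A∪B∪C| = 63+61+47-21-14-16+3 = 123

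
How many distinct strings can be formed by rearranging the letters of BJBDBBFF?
8! / (1! × 1! × 2! × 4!) = 840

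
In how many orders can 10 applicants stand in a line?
10! = 3628800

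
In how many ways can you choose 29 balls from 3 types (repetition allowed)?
C(29+3-1, 3-1) = C(31, 2) = 465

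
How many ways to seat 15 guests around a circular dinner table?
Circular: fix one position, arrange the rest. (15-1)! = 87178291200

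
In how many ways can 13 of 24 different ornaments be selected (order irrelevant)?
C(24,13) = 24!/(13!×11!) = 2496144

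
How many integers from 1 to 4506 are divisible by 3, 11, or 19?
⌊4506/3⌋+⌊4506/11⌋+⌊4506/19⌋ - ⌊4506/33⌋-⌊4506/57⌋-⌊4506/209⌋ + ⌊4506/627⌋ = 1502+409+237 - 136-79-21 + 7 = 1919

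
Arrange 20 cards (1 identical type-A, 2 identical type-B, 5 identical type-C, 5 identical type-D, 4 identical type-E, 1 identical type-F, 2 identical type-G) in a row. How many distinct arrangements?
20! / (1! × 2! × 5! × 5! × 4! × 1! × 2!) = 1759911753600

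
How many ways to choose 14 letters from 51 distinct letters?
C(51,14) = 51!/(14!×37!) = 1292706174900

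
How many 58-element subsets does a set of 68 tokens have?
C(68,58) = 68!/(58!×10!) = 290752384208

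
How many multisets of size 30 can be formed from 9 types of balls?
C(30+9-1, 9-1) = C(38, 8) = 48903492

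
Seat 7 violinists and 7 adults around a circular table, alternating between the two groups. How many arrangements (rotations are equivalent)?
Fix one of the violinists: (7-1)! ways for the remaining violinists, × 7! ways for the adults = 720 × 5040 = 3628800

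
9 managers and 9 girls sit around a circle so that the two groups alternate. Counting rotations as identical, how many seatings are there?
Fix one of the managers: (9-1)! ways for the remaining managers, × 9! ways for the girls = 40320 × 362880 = 14631321600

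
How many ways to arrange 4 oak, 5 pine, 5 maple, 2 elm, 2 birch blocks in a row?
18! / (4! × 5! × 5! × 2! × 2!) = 4631346720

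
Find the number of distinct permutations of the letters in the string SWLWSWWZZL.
10! / (2! × 2! × 2! × 4!) = 18900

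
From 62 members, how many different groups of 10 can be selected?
C(62,10) = 62!/(10!×52!) = 107518933731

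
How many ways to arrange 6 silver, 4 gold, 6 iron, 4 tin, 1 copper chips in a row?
21! / (6! × 4! × 6! × 4! × 1!) = 171102531600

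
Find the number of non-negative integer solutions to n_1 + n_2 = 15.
C(15+2-1, 2-1) = C(16, 1) = 16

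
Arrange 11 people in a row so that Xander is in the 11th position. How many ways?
Fix one position: (11-1)! = 3628800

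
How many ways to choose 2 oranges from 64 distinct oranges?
C(64,2) = 64!/(2!×62!) = 2016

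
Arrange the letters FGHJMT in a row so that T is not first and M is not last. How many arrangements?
By inclusion-exclusion: 6! - 2×(6-1)! + (6-2)! = 720 - 240 + 24 = 504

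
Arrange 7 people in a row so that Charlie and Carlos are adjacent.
Treat as block: (7-1)! × 2! = 720 × 2 = 1440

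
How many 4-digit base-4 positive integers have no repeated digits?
First digit: 3 choices (nonzero). Then descending: 3 × 3 × 2 × 1 = 18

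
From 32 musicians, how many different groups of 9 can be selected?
C(32,9) = 32!/(9!×23!) = 28048800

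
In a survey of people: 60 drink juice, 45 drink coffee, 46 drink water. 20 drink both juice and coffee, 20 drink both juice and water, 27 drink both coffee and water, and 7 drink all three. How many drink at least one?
|A∪B∪C| = 60+45+46-20-20-27+7 = 91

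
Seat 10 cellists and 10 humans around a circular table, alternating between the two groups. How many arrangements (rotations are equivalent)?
Fix one of the cellists: (10-1)! ways for the remaining cellists, × 10! ways for the humans = 362880 × 3628800 = 1316818944000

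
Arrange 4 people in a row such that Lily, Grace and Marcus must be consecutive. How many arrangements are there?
Treat the 3 as one block: (4-3+1)! × 3! = 2 × 6 = 12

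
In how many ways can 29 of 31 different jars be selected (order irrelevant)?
C(31,29) = 31!/(29!×2!) = 465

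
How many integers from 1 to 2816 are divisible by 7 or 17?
⌊2816/7⌋ + ⌊2816/17⌋ - ⌊2816/119⌋ = 402 + 165 - 23 = 544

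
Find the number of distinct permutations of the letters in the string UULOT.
5! / (2! × 1! × 1! × 1!) = 60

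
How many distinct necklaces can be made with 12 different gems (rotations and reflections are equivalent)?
(12-1)!/2 = 39916800/2 = 19958400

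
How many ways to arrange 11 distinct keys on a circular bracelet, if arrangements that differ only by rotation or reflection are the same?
(11-1)!/2 = 3628800/2 = 1814400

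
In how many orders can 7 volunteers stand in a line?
7! = 5040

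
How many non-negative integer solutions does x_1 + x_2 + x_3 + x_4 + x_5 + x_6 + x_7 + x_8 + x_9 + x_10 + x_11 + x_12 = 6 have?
C(6+12-1, 12-1) = C(17, 11) = 12376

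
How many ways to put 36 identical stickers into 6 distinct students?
C(36+6-1, 6-1) = C(41, 5) = 749398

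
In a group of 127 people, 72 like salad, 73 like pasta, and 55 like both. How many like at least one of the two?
|A∪B| = |A| + |B| - |A∩B| = 72 + 73 - 55 = 90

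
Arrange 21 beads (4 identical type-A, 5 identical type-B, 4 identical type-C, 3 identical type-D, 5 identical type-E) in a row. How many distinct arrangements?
21! / (4! × 5! × 4! × 3! × 5!) = 1026615189600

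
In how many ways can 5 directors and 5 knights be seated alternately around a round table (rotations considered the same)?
Fix one of the directors: (5-1)! ways for the remaining directors, × 5! ways for the knights = 24 × 120 = 2880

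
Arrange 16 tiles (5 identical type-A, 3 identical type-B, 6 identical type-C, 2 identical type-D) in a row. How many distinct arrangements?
16! / (5! × 3! × 6! × 2!) = 20180160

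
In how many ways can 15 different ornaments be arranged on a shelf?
15! = 1307674368000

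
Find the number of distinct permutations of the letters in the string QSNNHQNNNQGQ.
12! / (1! × 1! × 4! × 5! × 1!) = 166320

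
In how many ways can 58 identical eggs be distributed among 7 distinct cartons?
C(58+7-1, 7-1) = C(64, 6) = 74974368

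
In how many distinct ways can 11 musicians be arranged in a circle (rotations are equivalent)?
Circular: fix one position, arrange the rest. (11-1)! = 3628800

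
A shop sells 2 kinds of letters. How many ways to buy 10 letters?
C(10+2-1, 2-1) = C(11, 1) = 11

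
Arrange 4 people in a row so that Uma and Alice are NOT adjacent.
Total - adjacent = 4! - (4-1)!×2 = 24 - 12 = 12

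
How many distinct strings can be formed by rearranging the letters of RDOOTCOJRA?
10! / (3! × 1! × 1! × 1! × 2! × 1! × 1!) = 302400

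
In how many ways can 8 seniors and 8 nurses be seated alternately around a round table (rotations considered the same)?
Fix one of the seniors: (8-1)! ways for the remaining seniors, × 8! ways for the nurses = 5040 × 40320 = 203212800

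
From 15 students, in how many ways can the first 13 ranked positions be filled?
P(15,13) = 15!/(15-13)! = 653837184000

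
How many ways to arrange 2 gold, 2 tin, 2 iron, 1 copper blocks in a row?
7! / (2! × 2! × 2! × 1!) = 630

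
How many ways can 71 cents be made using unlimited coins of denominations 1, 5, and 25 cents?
Coefficient of x^71 in 1/(1-x^1) · 1/(1-x^5) · 1/(1-x^25). Case on j = number of 25-cent coins (j = 0..2); remainder r = 71 - 25j is made from {1,5} in ⌊r/5⌋+1 ways. r = 71, 46, 21 → 15 + 10 + 5 = 30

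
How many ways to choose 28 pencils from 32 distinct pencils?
C(32,28) = 32!/(28!×4!) = 35960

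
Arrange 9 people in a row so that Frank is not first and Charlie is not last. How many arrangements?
By inclusion-exclusion: 9! - 2×(9-1)! + (9-2)! = 362880 - 80640 + 5040 = 287280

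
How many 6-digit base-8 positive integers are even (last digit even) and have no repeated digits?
Last∈{0,2,4,6}. Last=0: 2520. Last nonzero: 3×6×P(6,4) = 6480. Total = 9000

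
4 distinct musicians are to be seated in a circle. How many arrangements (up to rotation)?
Circular: fix one position, arrange the rest. (4-1)! = 6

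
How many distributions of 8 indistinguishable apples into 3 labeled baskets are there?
C(8+3-1, 3-1) = C(10, 2) = 45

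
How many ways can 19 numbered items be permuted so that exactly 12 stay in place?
Choose the 12 fixed points C(19,12) = 50388, derange the rest: !7 = Σ_{j=0}^{7} (-1)^j·7!/j! = 5040 - 5040 + 2520 - 840 + 210 - 42 + 7 - 1 = 1854. Product = 50388 × 1854 = 93419352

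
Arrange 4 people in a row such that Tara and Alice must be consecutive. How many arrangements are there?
Treat the 2 as one block: (4-2+1)! × 2! = 6 × 2 = 12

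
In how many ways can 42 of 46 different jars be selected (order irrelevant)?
C(46,42) = 46!/(42!×4!) = 163185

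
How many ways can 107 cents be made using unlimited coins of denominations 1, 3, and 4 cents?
Coefficient of x^107 in 1/(1-x^1) · 1/(1-x^3) · 1/(1-x^4). Case on j = number of 4-cent coins (j = 0..26); remainder r = 107 - 4j is made from {1,3} in ⌊r/3⌋+1 ways. r = 107, 103, 99, 95, 91, 87, 83, 79, 75, 71, 67, 63, 59, 55, 51, 47, 43, 39, 35, 31, 27, 23, 19, 15, 11, 7, 3 → 36 + 35 + 34 + 32 + 31 + 30 + 28 + 27 + 26 + 24 + 23 + 22 + 20 + 19 + 18 + 16 + 15 + 14 + 12 + 11 + 10 + 8 + 7 + 6 + 4 + 3 + 2 = 513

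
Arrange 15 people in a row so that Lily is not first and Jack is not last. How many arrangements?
By inclusion-exclusion: 15! - 2×(15-1)! + (15-2)! = 1307674368000 - 174356582400 + 6227020800 = 1139544806400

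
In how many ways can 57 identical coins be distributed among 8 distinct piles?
C(57+8-1, 8-1) = C(64, 7) = 621216192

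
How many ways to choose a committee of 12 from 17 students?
C(17,12) = 17!/(12!×5!) = 6188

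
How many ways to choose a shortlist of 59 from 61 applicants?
C(61,59) = 61!/(59!×2!) = 1830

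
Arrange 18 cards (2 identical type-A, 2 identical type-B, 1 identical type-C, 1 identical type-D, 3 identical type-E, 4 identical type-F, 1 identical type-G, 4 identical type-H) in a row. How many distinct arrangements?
18! / (2! × 2! × 1! × 1! × 3! × 4! × 1! × 4!) = 463134672000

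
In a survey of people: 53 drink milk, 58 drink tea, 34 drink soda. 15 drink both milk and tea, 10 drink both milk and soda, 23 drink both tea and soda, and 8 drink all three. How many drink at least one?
|A∪B∪C| = 53+58+34-15-10-23+8 = 105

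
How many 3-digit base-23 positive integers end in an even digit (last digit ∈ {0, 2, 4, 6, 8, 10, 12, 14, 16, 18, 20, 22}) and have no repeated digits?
Last∈{0,2,4,6,8,10,12,14,16,18,20,22}. Last=0: 462. Last nonzero: 11×21×P(21,1) = 4851. Total = 5313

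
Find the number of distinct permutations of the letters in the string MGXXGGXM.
8! / (3! × 2! × 3!) = 560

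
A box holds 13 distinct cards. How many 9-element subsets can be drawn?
C(13,9) = 13!/(9!×4!) = 715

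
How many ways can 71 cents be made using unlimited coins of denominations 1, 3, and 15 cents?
Coefficient of x^71 in 1/(1-x^1) · 1/(1-x^3) · 1/(1-x^15). Case on j = number of 15-cent coins (j = 0..4); remainder r = 71 - 15j is made from {1,3} in ⌊r/3⌋+1 ways. r = 71, 56, 41, 26, 11 → 24 + 19 + 14 + 9 + 4 = 70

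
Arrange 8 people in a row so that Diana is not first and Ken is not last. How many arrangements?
By inclusion-exclusion: 8! - 2×(8-1)! + (8-2)! = 40320 - 10080 + 720 = 30960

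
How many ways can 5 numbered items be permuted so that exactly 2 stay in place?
Choose the 2 fixed points C(5,2) = 10, derange the rest: !3 = Σ_{j=0}^{3} (-1)^j·3!/j! = 6 - 6 + 3 - 1 = 2. Product = 10 × 2 = 20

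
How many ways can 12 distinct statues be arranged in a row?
12! = 479001600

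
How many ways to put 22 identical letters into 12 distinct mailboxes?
C(22+12-1, 12-1) = C(33, 11) = 193536720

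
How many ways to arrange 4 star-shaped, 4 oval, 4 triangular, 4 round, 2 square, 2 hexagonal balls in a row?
20! / (4! × 4! × 4! × 4! × 2! × 2!) = 1833241410000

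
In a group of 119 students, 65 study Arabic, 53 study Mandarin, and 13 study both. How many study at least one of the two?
|A∪B| = |A| + |B| - |A∩B| = 65 + 53 - 13 = 105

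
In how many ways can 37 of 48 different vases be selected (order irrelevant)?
C(48,37) = 48!/(37!×11!) = 22595200368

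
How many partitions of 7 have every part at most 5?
Let r_j(i) = number of partitions of i into parts ≤ j, for i = 0..7. r_1(i) = 1 for all i; r_j(i) = r_{j-1}(i) + r_j(i-j). Rows j = 2..5: ≤2: 1 1 2 2 3 3 4 4; ≤3: 1 1 2 3 4 5 7 8; ≤4: 1 1 2 3 5 6 9 11; ≤5: 1 1 2 3 5 7 10 13. r_5(7) = 13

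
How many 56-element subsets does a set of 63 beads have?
C(63,56) = 63!/(56!×7!) = 553270671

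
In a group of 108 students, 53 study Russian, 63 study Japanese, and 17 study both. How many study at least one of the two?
|A∪B| = |A| + |B| - |A∩B| = 53 + 63 - 17 = 99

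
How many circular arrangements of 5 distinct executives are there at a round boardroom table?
Circular: fix one position, arrange the rest. (5-1)! = 24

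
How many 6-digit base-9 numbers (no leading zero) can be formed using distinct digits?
First digit: 8 choices (nonzero). Then descending: 8 × 8 × 7 × 6 × 5 × 4 = 53760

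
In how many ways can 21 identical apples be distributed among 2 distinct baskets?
C(21+2-1, 2-1) = C(22, 1) = 22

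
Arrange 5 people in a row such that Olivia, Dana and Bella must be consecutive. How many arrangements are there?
Treat the 3 as one block: (5-3+1)! × 3! = 6 × 6 = 36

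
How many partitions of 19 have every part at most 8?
Let r_j(i) = number of partitions of i into parts ≤ j, for i = 0..19. r_1(i) = 1 for all i; r_j(i) = r_{j-1}(i) + r_j(i-j). Rows j = 2..8: ≤2: 1 1 2 2 3 3 4 4 5 5 6 6 7 7 8 8 9 9 10 10; ≤3: 1 1 2 3 4 5 7 8 10 12 14 16 19 21 24 27 30 33 37 40; ≤4: 1 1 2 3 5 6 9 11 15 18 23 27 34 39 47 54 64 72 84 94; ≤5: 1 1 2 3 5 7 10 13 18 23 30 37 47 57 70 84 101 119 141 164; ≤6: 1 1 2 3 5 7 11 14 20 26 35 44 58 71 90 110 136 163 199 235; ≤7: 1 1 2 3 5 7 11 15 21 28 38 49 65 82 105 131 164 201 248 300; ≤8: 1 1 2 3 5 7 11 15 22 29 40 52 70 89 116 146 186 230 288 352. r_8(19) = 352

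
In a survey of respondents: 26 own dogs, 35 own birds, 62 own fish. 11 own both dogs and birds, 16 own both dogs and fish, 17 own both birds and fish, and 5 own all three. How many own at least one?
|A∪B∪C| = 26+35+62-11-16-17+5 = 84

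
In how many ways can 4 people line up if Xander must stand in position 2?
Fix one position: (4-1)! = 6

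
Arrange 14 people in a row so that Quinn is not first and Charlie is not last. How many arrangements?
By inclusion-exclusion: 14! - 2×(14-1)! + (14-2)! = 87178291200 - 12454041600 + 479001600 = 75203251200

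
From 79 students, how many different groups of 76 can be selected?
C(79,76) = 79!/(76!×3!) = 79079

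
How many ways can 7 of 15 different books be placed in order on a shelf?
P(15,7) = 15!/(15-7)! = 32432400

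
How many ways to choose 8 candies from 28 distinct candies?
C(28,8) = 28!/(8!×20!) = 3108105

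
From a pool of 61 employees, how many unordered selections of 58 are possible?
C(61,58) = 61!/(58!×3!) = 35990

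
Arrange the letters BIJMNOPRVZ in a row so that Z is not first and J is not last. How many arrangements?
By inclusion-exclusion: 10! - 2×(10-1)! + (10-2)! = 3628800 - 725760 + 40320 = 2943360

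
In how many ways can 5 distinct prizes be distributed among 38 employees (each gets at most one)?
P(38,5) = 38!/(38-5)! = 60233040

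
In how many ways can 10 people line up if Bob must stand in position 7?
Fix one position: (10-1)! = 362880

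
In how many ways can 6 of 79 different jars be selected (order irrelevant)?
C(79,6) = 79!/(6!×73!) = 277962685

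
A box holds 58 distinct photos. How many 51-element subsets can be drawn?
C(58,51) = 58!/(51!×7!) = 300674088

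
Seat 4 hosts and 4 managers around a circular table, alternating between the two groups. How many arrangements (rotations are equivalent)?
Fix one of the hosts: (4-1)! ways for the remaining hosts, × 4! ways for the managers = 6 × 24 = 144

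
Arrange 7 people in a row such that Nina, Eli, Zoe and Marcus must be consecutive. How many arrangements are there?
Treat the 4 as one block: (7-4+1)! × 4! = 24 × 24 = 576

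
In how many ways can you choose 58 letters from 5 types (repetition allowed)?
C(58+5-1, 5-1) = C(62, 4) = 557845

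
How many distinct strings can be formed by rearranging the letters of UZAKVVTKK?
9! / (3! × 1! × 1! × 1! × 1! × 2!) = 30240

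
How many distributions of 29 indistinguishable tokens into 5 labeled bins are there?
C(29+5-1, 5-1) = C(33, 4) = 40920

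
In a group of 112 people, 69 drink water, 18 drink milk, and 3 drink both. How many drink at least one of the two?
|A∪B| = |A| + |B| - |A∩B| = 69 + 18 - 3 = 84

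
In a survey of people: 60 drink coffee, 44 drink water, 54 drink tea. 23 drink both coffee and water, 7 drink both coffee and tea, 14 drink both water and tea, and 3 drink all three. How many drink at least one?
|A∪B∪C| = 60+44+54-23-7-14+3 = 117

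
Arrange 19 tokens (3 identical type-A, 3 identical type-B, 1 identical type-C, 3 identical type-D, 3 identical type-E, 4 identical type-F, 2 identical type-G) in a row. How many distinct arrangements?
19! / (3! × 3! × 1! × 3! × 3! × 4! × 2!) = 1955457504000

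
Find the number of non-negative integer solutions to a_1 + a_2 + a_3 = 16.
C(16+3-1, 3-1) = C(18, 2) = 153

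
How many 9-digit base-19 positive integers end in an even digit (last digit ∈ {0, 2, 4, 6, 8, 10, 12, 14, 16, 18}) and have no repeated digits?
Last∈{0,2,4,6,8,10,12,14,16,18}. Last=0: 1764322560. Last nonzero: 9×17×P(17,7) = 14996741760. Total = 16761064320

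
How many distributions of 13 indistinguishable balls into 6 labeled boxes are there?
C(13+6-1, 6-1) = C(18, 5) = 8568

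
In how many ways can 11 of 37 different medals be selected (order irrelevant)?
C(37,11) = 37!/(11!×26!) = 854992152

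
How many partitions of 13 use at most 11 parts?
By conjugation, equals partitions of 13 into parts ≤ 11. Let r_j(i) = number of partitions of i into parts ≤ j, for i = 0..13. r_1(i) = 1 for all i; r_j(i) = r_{j-1}(i) + r_j(i-j). Rows j = 2..11: ≤2: 1 1 2 2 3 3 4 4 5 5 6 6 7 7; ≤3: 1 1 2 3 4 5 7 8 10 12 14 16 19 21; ≤4: 1 1 2 3 5 6 9 11 15 18 23 27 34 39; ≤5: 1 1 2 3 5 7 10 13 18 23 30 37 47 57; ≤6: 1 1 2 3 5 7 11 14 20 26 35 44 58 71; ≤7: 1 1 2 3 5 7 11 15 21 28 38 49 65 82; ≤8: 1 1 2 3 5 7 11 15 22 29 40 52 70 89; ≤9: 1 1 2 3 5 7 11 15 22 30 41 54 73 94; ≤10: 1 1 2 3 5 7 11 15 22 30 42 55 75 97; ≤11: 1 1 2 3 5 7 11 15 22 30 42 56 76 99. r_11(13) = 99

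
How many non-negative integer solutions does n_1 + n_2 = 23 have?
C(23+2-1, 2-1) = C(24, 1) = 24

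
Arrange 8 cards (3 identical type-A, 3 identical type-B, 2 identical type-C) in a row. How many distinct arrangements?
8! / (3! × 3! × 2!) = 560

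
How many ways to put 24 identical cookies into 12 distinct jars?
C(24+12-1, 12-1) = C(35, 11) = 417225900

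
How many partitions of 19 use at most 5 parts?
By conjugation, equals partitions of 19 into parts ≤ 5. Let r_j(i) = number of partitions of i into parts ≤ j, for i = 0..19. r_1(i) = 1 for all i; r_j(i) = r_{j-1}(i) + r_j(i-j). Rows j = 2..5: ≤2: 1 1 2 2 3 3 4 4 5 5 6 6 7 7 8 8 9 9 10 10; ≤3: 1 1 2 3 4 5 7 8 10 12 14 16 19 21 24 27 30 33 37 40; ≤4: 1 1 2 3 5 6 9 11 15 18 23 27 34 39 47 54 64 72 84 94; ≤5: 1 1 2 3 5 7 10 13 18 23 30 37 47 57 70 84 101 119 141 164. r_5(19) = 164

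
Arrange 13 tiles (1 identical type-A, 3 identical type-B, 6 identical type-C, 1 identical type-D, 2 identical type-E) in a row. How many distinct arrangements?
13! / (1! × 3! × 6! × 1! × 2!) = 720720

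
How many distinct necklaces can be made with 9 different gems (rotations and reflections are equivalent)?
(9-1)!/2 = 40320/2 = 20160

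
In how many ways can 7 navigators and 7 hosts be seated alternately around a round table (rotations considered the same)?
Fix one of the navigators: (7-1)! ways for the remaining navigators, × 7! ways for the hosts = 720 × 5040 = 3628800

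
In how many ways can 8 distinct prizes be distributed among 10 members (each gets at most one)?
P(10,8) = 10!/(10-8)! = 1814400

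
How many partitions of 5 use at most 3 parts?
By conjugation, equals partitions of 5 into parts ≤ 3. Let r_j(i) = number of partitions of i into parts ≤ j, for i = 0..5. r_1(i) = 1 for all i; r_j(i) = r_{j-1}(i) + r_j(i-j). Rows j = 2..3: ≤2: 1 1 2 2 3 3; ≤3: 1 1 2 3 4 5. r_3(5) = 5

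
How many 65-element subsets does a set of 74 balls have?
C(74,65) = 74!/(65!×9!) = 110524147514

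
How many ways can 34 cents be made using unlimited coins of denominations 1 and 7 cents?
Coefficient of x^34 in 1/(1-x^1) · 1/(1-x^7). Use j coins of 7 for j = 0..⌊34/7⌋ = 4, the rest in 1s: 4 + 1 = 5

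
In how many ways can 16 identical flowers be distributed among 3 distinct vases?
C(16+3-1, 3-1) = C(18, 2) = 153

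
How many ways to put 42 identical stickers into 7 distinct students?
C(42+7-1, 7-1) = C(48, 6) = 12271512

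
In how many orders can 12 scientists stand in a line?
12! = 479001600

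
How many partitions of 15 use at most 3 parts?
By conjugation, equals partitions of 15 into parts ≤ 3. Let r_j(i) = number of partitions of i into parts ≤ j, for i = 0..15. r_1(i) = 1 for all i; r_j(i) = r_{j-1}(i) + r_j(i-j). Rows j = 2..3: ≤2: 1 1 2 2 3 3 4 4 5 5 6 6 7 7 8 8; ≤3: 1 1 2 3 4 5 7 8 10 12 14 16 19 21 24 27. r_3(15) = 27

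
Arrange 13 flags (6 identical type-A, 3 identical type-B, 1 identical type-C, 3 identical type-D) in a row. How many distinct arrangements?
13! / (6! × 3! × 1! × 3!) = 240240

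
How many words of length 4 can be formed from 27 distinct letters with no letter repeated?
P(27,4) = 27!/(27-4)! = 421200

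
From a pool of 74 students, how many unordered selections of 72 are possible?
C(74,72) = 74!/(72!×2!) = 2701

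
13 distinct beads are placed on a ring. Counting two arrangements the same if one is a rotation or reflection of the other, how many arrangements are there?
(13-1)!/2 = 479001600/2 = 239500800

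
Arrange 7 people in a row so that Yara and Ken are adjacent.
Treat as block: (7-1)! × 2! = 720 × 2 = 1440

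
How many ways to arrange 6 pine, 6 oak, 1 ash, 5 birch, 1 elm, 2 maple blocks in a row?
21! / (6! × 6! × 1! × 5! × 1! × 2!) = 410646075840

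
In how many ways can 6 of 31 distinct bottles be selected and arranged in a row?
P(31,6) = 31!/(31-6)! = 530122320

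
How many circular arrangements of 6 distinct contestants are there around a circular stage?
Circular: fix one position, arrange the rest. (6-1)! = 120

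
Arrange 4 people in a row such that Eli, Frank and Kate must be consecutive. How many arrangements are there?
Treat the 3 as one block: (4-3+1)! × 3! = 2 × 6 = 12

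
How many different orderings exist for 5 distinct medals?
5! = 120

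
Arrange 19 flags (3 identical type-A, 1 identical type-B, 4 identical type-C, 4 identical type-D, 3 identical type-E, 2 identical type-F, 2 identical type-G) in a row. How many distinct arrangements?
19! / (3! × 1! × 4! × 4! × 3! × 2! × 2!) = 1466593128000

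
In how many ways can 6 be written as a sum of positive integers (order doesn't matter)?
Pentagonal recurrence p(n) = p(n-1) + p(n-2) - p(n-5) - p(n-7) + p(n-12) + p(n-15) - ... gives p(0..5) = 1, 1, 2, 3, 5, 7. p(6) = p(5) + p(4) - p(1) = 7 + 5 - 1 = 11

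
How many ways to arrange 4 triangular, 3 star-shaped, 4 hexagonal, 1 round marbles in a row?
12! / (4! × 3! × 4! × 1!) = 138600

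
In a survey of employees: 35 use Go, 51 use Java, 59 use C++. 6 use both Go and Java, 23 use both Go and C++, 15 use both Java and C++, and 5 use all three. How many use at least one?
|A∪B∪C| = 35+51+59-6-23-15+5 = 106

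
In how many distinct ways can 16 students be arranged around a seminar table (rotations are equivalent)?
Circular: fix one position, arrange the rest. (16-1)! = 1307674368000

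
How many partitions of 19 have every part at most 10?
Let r_j(i) = number of partitions of i into parts ≤ j, for i = 0..19. r_1(i) = 1 for all i; r_j(i) = r_{j-1}(i) + r_j(i-j). Rows j = 2..10: ≤2: 1 1 2 2 3 3 4 4 5 5 6 6 7 7 8 8 9 9 10 10; ≤3: 1 1 2 3 4 5 7 8 10 12 14 16 19 21 24 27 30 33 37 40; ≤4: 1 1 2 3 5 6 9 11 15 18 23 27 34 39 47 54 64 72 84 94; ≤5: 1 1 2 3 5 7 10 13 18 23 30 37 47 57 70 84 101 119 141 164; ≤6: 1 1 2 3 5 7 11 14 20 26 35 44 58 71 90 110 136 163 199 235; ≤7: 1 1 2 3 5 7 11 15 21 28 38 49 65 82 105 131 164 201 248 300; ≤8: 1 1 2 3 5 7 11 15 22 29 40 52 70 89 116 146 186 230 288 352; ≤9: 1 1 2 3 5 7 11 15 22 30 41 54 73 94 123 157 201 252 318 393; ≤10: 1 1 2 3 5 7 11 15 22 30 42 55 75 97 128 164 212 267 340 423. r_10(19) = 423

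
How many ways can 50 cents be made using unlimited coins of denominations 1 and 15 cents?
Coefficient of x^50 in 1/(1-x^1) · 1/(1-x^15). Use j coins of 15 for j = 0..⌊50/15⌋ = 3, the rest in 1s: 3 + 1 = 4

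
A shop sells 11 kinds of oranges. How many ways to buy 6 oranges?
C(6+11-1, 11-1) = C(16, 10) = 8008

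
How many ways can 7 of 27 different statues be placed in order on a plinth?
P(27,7) = 27!/(27-7)! = 4475671200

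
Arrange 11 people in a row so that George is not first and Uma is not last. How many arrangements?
By inclusion-exclusion: 11! - 2×(11-1)! + (11-2)! = 39916800 - 7257600 + 362880 = 33022080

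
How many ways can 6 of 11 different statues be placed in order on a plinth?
P(11,6) = 11!/(11-6)! = 332640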